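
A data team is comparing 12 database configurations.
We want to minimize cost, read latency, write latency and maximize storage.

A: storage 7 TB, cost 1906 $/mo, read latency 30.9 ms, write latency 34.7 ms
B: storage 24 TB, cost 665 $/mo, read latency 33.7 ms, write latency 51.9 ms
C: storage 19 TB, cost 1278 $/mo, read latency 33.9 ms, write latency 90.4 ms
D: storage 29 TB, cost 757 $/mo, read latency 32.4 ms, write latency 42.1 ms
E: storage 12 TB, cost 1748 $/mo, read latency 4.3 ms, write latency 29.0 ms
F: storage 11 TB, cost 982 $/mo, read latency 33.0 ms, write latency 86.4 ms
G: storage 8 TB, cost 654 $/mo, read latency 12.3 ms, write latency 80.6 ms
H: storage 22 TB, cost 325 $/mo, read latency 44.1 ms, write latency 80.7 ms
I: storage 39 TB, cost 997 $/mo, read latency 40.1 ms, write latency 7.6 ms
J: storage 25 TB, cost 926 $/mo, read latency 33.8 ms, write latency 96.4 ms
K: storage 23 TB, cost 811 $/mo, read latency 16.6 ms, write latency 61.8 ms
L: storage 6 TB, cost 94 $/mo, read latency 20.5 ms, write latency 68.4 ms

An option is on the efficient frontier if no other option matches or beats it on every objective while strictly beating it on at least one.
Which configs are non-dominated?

B, D, E, G, H, I, K, L

A: dominated by E (storage 12≥7, cost 1748≤1906, read latency 4.3≤30.9, write latency 29.0≤34.7).
B: not dominated.
C: dominated by B (storage 24≥19, cost 665≤1278, read latency 33.7≤33.9, write latency 51.9≤90.4).
D: not dominated.
E: not dominated (best read latency).
F: dominated by D (storage 29≥11, cost 757≤982, read latency 32.4≤33.0, write latency 42.1≤86.4).
G: not dominated.
H: not dominated.
I: not dominated (best storage).
J: dominated by D (storage 29≥25, cost 757≤926, read latency 32.4≤33.8, write latency 42.1≤96.4).
K: not dominated.
L: not dominated (best cost).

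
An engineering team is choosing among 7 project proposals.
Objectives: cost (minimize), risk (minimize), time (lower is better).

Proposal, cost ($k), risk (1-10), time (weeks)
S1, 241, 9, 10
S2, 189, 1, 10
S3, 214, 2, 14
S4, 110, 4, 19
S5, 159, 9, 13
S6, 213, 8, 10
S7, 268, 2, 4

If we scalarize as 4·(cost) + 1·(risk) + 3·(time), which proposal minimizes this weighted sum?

S4

S1: 4·241 + 1·9 + 3·10 = 1003
S2: 4·189 + 1·1 + 3·10 = 787
S3: 4·214 + 1·2 + 3·14 = 900
S4: 4·110 + 1·4 + 3·19 = 501
S5: 4·159 + 1·9 + 3·13 = 684
S6: 4·213 + 1·8 + 3·10 = 890
S7: 4·268 + 1·2 + 3·4 = 1086
Lowest: S4 at 501.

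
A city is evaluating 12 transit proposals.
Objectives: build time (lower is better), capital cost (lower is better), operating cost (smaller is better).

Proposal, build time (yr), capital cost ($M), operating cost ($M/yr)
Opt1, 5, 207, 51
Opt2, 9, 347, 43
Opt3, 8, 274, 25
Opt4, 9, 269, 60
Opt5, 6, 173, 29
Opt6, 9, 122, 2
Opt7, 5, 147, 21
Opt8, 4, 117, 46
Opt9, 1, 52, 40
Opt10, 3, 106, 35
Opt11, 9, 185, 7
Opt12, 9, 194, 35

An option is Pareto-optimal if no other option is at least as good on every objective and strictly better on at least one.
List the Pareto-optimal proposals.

Opt1: dominated by Opt7 (build time 5≤5, capital cost 147≤207, operating cost 21≤51).
Opt2: dominated by Opt3 (build time 8≤9, capital cost 274≤347, operating cost 25≤43).
Opt3: dominated by Opt7 (build time 5≤8, capital cost 147≤274, operating cost 21≤25).
Opt4: dominated by Opt1 (build time 5≤9, capital cost 207≤269, operating cost 51≤60).
Opt5: dominated by Opt7 (build time 5≤6, capital cost 147≤173, operating cost 21≤29).
Opt6: not dominated (best operating cost).
Opt7: not dominated.
Opt8: dominated by Opt9 (build time 1≤4, capital cost 52≤117, operating cost 40≤46).
Opt9: not dominated (best build time).
Opt10: not dominated.
Opt11: dominated by Opt6 (build time 9≤9, capital cost 122≤185, operating cost 2≤7).
Opt12: dominated by Opt5 (build time 6≤9, capital cost 173≤194, operating cost 29≤35).

Opt6, Opt7, Opt9, Opt10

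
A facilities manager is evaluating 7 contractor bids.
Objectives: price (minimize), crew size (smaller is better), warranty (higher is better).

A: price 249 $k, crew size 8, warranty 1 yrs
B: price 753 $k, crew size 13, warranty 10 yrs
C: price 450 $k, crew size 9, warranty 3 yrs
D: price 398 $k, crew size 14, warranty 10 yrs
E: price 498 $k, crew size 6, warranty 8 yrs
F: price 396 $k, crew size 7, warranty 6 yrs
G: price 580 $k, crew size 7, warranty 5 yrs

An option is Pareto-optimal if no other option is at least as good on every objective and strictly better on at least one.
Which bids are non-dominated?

A, B, D, E, F

A: not dominated (best price).
B: not dominated.
C: dominated by F (price 396≤450, crew size 7≤9, warranty 6≥3).
D: not dominated.
E: not dominated (best crew size).
F: not dominated.
G: dominated by E (price 498≤580, crew size 6≤7, warranty 8≥5).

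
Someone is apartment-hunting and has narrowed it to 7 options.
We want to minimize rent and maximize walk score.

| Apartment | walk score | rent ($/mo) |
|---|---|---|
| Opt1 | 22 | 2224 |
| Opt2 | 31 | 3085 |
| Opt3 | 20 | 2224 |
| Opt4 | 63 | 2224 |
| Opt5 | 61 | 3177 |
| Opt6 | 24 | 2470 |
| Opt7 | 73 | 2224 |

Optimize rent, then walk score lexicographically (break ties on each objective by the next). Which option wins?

Opt7

First minimize rent: best is 2224, kept {Opt1, Opt3, Opt4, Opt7}.
Then maximize walk score: best is 73, kept {Opt7}.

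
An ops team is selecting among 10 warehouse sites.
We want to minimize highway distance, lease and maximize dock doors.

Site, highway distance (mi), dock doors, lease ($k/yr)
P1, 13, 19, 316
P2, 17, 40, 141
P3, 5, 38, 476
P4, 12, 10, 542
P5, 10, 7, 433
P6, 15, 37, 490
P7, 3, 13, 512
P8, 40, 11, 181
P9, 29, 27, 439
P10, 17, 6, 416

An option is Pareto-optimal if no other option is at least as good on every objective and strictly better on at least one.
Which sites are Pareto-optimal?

P1: not dominated.
P2: not dominated (best dock doors).
P3: not dominated.
P4: dominated by P3 (highway distance 5≤12, dock doors 38≥10, lease 476≤542).
P5: not dominated.
P6: dominated by P3 (highway distance 5≤15, dock doors 38≥37, lease 476≤490).
P7: not dominated (best highway distance).
P8: dominated by P2 (highway distance 17≤40, dock doors 40≥11, lease 141≤181).
P9: dominated by P2 (highway distance 17≤29, dock doors 40≥27, lease 141≤439).
P10: dominated by P1 (highway distance 13≤17, dock doors 19≥6, lease 316≤416).

P1, P2, P3, P5, P7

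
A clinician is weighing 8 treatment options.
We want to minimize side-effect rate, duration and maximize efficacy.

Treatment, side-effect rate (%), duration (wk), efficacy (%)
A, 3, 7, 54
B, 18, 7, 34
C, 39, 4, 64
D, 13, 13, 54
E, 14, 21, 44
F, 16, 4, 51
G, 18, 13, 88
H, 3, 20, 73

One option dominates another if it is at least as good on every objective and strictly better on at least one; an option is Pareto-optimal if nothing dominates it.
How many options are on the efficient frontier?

5

A: not dominated.
B: dominated by A (side-effect rate 3≤18, duration 7≤7, efficacy 54≥34).
C: not dominated.
D: dominated by A (side-effect rate 3≤13, duration 7≤13, efficacy 54≥54).
E: dominated by A (side-effect rate 3≤14, duration 7≤21, efficacy 54≥44).
F: not dominated.
G: not dominated (best efficacy).
H: not dominated.
Pareto-optimal: A, C, F, G, H → 5.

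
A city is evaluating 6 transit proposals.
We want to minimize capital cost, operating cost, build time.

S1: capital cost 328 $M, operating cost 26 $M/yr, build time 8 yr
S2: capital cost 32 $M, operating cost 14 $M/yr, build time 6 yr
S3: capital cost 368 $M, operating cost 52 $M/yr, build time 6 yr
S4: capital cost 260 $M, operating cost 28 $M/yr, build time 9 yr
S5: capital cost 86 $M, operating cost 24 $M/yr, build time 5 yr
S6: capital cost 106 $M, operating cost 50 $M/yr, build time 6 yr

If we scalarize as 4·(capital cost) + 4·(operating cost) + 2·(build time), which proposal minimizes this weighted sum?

S2

S1: 4·328 + 4·26 + 2·8 = 1432
S2: 4·32 + 4·14 + 2·6 = 196
S3: 4·368 + 4·52 + 2·6 = 1692
S4: 4·260 + 4·28 + 2·9 = 1170
S5: 4·86 + 4·24 + 2·5 = 450
S6: 4·106 + 4·50 + 2·6 = 636
Lowest: S2 at 196.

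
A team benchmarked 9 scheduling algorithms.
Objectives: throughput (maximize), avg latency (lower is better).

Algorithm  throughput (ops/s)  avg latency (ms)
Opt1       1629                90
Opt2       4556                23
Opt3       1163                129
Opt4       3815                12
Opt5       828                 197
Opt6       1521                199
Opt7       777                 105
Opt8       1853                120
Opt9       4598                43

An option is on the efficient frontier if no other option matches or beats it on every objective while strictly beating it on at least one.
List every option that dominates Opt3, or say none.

Opt1: throughput 1629≥1163, avg latency 90≤129 — dominates Opt3.
Opt2: throughput 4556≥1163, avg latency 23≤129 — dominates Opt3.
Opt4: throughput 3815≥1163, avg latency 12≤129 — dominates Opt3.
Opt8: throughput 1853≥1163, avg latency 120≤129 — dominates Opt3.
Opt9: throughput 4598≥1163, avg latency 43≤129 — dominates Opt3.
Others (Opt5, Opt6, Opt7) are each worse than Opt3 on at least one objective.

Opt1, Opt2, Opt4, Opt8, Opt9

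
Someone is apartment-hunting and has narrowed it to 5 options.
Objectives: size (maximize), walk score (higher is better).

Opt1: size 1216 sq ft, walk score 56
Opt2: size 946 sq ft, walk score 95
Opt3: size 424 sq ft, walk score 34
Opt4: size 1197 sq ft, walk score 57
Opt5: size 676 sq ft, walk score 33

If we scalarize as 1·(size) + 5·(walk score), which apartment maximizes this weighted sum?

Opt1: 1·1216 + 5·56 = 1496
Opt2: 1·946 + 5·95 = 1421
Opt3: 1·424 + 5·34 = 594
Opt4: 1·1197 + 5·57 = 1482
Opt5: 1·676 + 5·33 = 841
Highest: Opt1 at 1496.

Opt1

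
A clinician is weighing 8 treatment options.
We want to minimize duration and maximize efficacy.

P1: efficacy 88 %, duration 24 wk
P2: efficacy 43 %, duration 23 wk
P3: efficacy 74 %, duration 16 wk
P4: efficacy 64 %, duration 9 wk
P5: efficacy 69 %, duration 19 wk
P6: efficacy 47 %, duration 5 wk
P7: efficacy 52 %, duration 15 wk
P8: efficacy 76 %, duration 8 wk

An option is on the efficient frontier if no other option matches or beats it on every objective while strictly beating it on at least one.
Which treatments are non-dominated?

P1, P6, P8

P1: not dominated (best efficacy).
P2: dominated by P3 (efficacy 74≥43, duration 16≤23).
P3: dominated by P8 (efficacy 76≥74, duration 8≤16).
P4: dominated by P8 (efficacy 76≥64, duration 8≤9).
P5: dominated by P3 (efficacy 74≥69, duration 16≤19).
P6: not dominated (best duration).
P7: dominated by P4 (efficacy 64≥52, duration 9≤15).
P8: not dominated.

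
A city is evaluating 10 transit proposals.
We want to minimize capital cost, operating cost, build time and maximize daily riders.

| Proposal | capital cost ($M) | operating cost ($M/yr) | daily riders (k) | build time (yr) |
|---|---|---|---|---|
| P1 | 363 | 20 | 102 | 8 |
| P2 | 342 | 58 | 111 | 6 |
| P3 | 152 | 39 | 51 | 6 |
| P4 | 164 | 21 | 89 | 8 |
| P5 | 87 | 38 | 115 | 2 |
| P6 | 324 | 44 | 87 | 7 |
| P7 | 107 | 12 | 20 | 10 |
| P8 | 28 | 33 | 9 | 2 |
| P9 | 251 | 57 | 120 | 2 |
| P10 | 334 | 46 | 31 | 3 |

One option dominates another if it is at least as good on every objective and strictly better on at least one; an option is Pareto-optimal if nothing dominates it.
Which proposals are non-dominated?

P1: not dominated.
P2: dominated by P5 (capital cost 87≤342, operating cost 38≤58, daily riders 115≥111, build time 2≤6).
P3: dominated by P5 (capital cost 87≤152, operating cost 38≤39, daily riders 115≥51, build time 2≤6).
P4: not dominated.
P5: not dominated.
P6: dominated by P5 (capital cost 87≤324, operating cost 38≤44, daily riders 115≥87, build time 2≤7).
P7: not dominated (best operating cost).
P8: not dominated (best capital cost).
P9: not dominated (best daily riders).
P10: dominated by P5 (capital cost 87≤334, operating cost 38≤46, daily riders 115≥31, build time 2≤3).

P1, P4, P5, P7, P8, P9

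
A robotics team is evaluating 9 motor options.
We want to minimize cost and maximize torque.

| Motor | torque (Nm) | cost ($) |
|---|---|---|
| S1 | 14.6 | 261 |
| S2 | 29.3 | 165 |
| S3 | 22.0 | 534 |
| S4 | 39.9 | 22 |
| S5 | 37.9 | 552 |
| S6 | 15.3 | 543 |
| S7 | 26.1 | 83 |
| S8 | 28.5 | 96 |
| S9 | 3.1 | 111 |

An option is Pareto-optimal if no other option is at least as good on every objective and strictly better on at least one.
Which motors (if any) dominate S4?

none

S1: worse on torque (14.6 vs 39.9).
S2: worse on torque (29.3 vs 39.9).
S3: worse on torque (22.0 vs 39.9).
S5: worse on torque (37.9 vs 39.9).
S6: worse on torque (15.3 vs 39.9).
S7: worse on torque (26.1 vs 39.9).
S8: worse on torque (28.5 vs 39.9).
S9: worse on torque (3.1 vs 39.9).
No option dominates S4.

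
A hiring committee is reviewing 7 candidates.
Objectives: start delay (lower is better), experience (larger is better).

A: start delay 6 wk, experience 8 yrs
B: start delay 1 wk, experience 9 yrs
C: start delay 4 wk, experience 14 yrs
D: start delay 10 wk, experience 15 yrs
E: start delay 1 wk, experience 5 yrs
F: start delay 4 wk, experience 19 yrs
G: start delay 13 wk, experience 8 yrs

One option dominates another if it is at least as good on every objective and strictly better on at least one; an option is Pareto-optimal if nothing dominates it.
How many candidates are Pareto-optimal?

A: dominated by B (start delay 1≤6, experience 9≥8).
B: not dominated.
C: dominated by F (start delay 4≤4, experience 19≥14).
D: dominated by F (start delay 4≤10, experience 19≥15).
E: dominated by B (start delay 1≤1, experience 9≥5).
F: not dominated (best experience).
G: dominated by A (start delay 6≤13, experience 8≥8).
Pareto-optimal: B, F → 2.

2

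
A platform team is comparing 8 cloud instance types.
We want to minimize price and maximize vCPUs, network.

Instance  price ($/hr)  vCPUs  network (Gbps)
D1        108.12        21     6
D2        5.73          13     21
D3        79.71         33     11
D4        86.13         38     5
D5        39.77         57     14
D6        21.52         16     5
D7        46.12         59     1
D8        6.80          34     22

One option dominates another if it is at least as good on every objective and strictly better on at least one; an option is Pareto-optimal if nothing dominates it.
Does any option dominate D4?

D5 vs D4: price 39.77≤86.13, vCPUs 57≥38, network 14≥5 — D5 is at least as good on every objective and strictly better on at least one, so D5 dominates D4.

Yes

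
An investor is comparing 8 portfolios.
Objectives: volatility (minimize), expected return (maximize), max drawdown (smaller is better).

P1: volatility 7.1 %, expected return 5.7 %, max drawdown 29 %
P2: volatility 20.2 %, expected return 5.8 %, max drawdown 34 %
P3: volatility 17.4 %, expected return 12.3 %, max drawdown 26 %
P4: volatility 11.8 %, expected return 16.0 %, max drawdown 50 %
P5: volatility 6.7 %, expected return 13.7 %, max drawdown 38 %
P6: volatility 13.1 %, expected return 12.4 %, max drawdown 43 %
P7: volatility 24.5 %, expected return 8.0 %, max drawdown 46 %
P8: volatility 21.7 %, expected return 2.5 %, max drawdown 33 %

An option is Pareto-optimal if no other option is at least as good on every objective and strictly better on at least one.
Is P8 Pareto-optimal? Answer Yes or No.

No

P1 vs P8: volatility 7.1≤21.7, expected return 5.7≥2.5, max drawdown 29≤33 — P1 is at least as good on every objective and strictly better on at least one, so P1 dominates P8.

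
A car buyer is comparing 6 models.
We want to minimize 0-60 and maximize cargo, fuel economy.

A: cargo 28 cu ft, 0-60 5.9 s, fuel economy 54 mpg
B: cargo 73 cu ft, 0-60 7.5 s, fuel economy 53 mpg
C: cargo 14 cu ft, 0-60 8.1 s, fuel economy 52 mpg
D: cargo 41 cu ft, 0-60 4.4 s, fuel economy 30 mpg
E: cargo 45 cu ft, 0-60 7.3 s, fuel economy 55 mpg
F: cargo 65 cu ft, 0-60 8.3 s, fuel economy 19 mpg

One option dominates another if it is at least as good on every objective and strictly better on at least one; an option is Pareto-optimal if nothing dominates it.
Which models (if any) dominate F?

B: cargo 73≥65, 0-60 7.5≤8.3, fuel economy 53≥19 — dominates F.
Others (A, C, D, E) are each worse than F on at least one objective.

B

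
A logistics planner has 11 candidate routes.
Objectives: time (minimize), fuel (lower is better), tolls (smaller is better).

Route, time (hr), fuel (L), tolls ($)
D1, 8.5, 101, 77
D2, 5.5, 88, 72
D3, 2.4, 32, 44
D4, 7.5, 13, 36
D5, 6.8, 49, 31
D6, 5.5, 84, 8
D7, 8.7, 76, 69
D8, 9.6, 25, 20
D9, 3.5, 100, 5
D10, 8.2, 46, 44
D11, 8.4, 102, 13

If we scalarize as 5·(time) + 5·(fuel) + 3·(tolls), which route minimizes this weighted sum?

D1: 5·8.5 + 5·101 + 3·77 = 778.5
D2: 5·5.5 + 5·88 + 3·72 = 683.5
D3: 5·2.4 + 5·32 + 3·44 = 304.0
D4: 5·7.5 + 5·13 + 3·36 = 210.5
D5: 5·6.8 + 5·49 + 3·31 = 372.0
D6: 5·5.5 + 5·84 + 3·8 = 471.5
D7: 5·8.7 + 5·76 + 3·69 = 630.5
D8: 5·9.6 + 5·25 + 3·20 = 233.0
D9: 5·3.5 + 5·100 + 3·5 = 532.5
D10: 5·8.2 + 5·46 + 3·44 = 403.0
D11: 5·8.4 + 5·102 + 3·13 = 591.0
Lowest: D4 at 210.5.

D4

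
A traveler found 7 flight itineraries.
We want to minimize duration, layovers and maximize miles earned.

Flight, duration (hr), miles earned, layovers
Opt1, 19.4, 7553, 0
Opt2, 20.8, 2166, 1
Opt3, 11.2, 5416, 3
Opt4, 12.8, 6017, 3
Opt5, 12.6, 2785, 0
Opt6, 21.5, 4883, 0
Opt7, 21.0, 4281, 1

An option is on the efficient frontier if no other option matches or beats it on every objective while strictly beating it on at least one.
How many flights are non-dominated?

4

Opt1: not dominated (best miles earned).
Opt2: dominated by Opt1 (duration 19.4≤20.8, miles earned 7553≥2166, layovers 0≤1).
Opt3: not dominated (best duration).
Opt4: not dominated.
Opt5: not dominated.
Opt6: dominated by Opt1 (duration 19.4≤21.5, miles earned 7553≥4883, layovers 0≤0).
Opt7: dominated by Opt1 (duration 19.4≤21.0, miles earned 7553≥4281, layovers 0≤1).
Pareto-optimal: Opt1, Opt3, Opt4, Opt5 → 4.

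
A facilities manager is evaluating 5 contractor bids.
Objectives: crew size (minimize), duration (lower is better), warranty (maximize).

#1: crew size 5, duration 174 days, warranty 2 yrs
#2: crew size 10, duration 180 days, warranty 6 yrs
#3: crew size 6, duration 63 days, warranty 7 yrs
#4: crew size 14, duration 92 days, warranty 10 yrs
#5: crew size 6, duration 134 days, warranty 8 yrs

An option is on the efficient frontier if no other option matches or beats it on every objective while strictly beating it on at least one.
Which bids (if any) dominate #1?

#2: worse on crew size (10 vs 5).
#3: worse on crew size (6 vs 5).
#4: worse on crew size (14 vs 5).
#5: worse on crew size (6 vs 5).
No option dominates #1.

none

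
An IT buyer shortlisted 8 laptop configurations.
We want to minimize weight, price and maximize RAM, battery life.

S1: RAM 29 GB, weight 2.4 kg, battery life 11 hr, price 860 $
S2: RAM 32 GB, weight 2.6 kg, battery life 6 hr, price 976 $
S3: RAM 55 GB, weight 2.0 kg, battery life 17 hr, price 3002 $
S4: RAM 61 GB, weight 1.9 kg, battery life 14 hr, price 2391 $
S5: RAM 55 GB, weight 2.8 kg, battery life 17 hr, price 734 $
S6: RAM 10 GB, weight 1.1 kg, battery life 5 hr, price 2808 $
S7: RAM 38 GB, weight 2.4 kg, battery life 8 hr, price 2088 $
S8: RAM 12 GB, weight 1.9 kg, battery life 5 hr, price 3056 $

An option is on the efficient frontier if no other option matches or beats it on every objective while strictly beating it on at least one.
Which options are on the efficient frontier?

S1: not dominated.
S2: not dominated.
S3: not dominated.
S4: not dominated (best RAM).
S5: not dominated (best price).
S6: not dominated (best weight).
S7: not dominated.
S8: dominated by S4 (RAM 61≥12, weight 1.9≤1.9, battery life 14≥5, price 2391≤3056).

S1, S2, S3, S4, S5, S6, S7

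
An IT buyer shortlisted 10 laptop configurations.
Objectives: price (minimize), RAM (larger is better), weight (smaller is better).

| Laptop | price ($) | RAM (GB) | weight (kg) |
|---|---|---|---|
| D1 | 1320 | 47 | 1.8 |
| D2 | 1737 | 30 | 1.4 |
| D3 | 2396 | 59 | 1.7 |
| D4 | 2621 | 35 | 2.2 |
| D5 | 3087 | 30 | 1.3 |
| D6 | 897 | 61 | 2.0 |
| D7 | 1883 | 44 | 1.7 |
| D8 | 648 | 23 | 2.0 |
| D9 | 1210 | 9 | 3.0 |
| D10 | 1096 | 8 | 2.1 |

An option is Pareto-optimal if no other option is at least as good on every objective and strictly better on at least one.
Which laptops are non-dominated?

D1: not dominated.
D2: not dominated.
D3: not dominated.
D4: dominated by D1 (price 1320≤2621, RAM 47≥35, weight 1.8≤2.2).
D5: not dominated (best weight).
D6: not dominated (best RAM).
D7: not dominated.
D8: not dominated (best price).
D9: dominated by D6 (price 897≤1210, RAM 61≥9, weight 2.0≤3.0).
D10: dominated by D6 (price 897≤1096, RAM 61≥8, weight 2.0≤2.1).

D1, D2, D3, D5, D6, D7, D8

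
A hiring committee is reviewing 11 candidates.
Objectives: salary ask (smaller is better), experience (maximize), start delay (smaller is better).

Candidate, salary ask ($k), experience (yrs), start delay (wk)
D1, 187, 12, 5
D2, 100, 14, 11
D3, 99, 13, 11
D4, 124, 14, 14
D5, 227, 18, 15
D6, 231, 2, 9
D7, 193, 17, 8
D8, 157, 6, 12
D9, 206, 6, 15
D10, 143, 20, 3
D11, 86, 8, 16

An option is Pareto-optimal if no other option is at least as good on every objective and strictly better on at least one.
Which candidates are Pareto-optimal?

D1: dominated by D10 (salary ask 143≤187, experience 20≥12, start delay 3≤5).
D2: not dominated.
D3: not dominated.
D4: dominated by D2 (salary ask 100≤124, experience 14≥14, start delay 11≤14).
D5: dominated by D10 (salary ask 143≤227, experience 20≥18, start delay 3≤15).
D6: dominated by D1 (salary ask 187≤231, experience 12≥2, start delay 5≤9).
D7: dominated by D10 (salary ask 143≤193, experience 20≥17, start delay 3≤8).
D8: dominated by D2 (salary ask 100≤157, experience 14≥6, start delay 11≤12).
D9: dominated by D1 (salary ask 187≤206, experience 12≥6, start delay 5≤15).
D10: not dominated (best experience).
D11: not dominated (best salary ask).

D2, D3, D10, D11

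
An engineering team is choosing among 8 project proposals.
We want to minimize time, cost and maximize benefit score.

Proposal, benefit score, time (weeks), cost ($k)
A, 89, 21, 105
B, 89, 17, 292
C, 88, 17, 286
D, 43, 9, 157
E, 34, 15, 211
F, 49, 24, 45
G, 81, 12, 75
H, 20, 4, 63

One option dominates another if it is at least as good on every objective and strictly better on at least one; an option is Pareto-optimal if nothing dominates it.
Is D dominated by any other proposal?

A: worse on time (21 vs 9).
B: worse on time (17 vs 9).
C: worse on time (17 vs 9).
E: worse on benefit score (34 vs 43).
F: worse on time (24 vs 9).
G: worse on time (12 vs 9).
H: worse on benefit score (20 vs 43).
No option is at least as good as D on every objective and strictly better on one.

No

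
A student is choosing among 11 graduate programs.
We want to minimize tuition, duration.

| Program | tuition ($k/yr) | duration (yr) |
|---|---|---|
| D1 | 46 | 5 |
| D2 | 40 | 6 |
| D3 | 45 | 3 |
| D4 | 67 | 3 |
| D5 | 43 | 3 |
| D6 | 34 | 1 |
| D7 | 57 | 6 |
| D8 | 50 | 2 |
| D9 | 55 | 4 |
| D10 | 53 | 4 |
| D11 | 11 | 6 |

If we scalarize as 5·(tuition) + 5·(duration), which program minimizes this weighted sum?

D1: 5·46 + 5·5 = 255
D2: 5·40 + 5·6 = 230
D3: 5·45 + 5·3 = 240
D4: 5·67 + 5·3 = 350
D5: 5·43 + 5·3 = 230
D6: 5·34 + 5·1 = 175
D7: 5·57 + 5·6 = 315
D8: 5·50 + 5·2 = 260
D9: 5·55 + 5·4 = 295
D10: 5·53 + 5·4 = 285
D11: 5·11 + 5·6 = 85
Lowest: D11 at 85.

D11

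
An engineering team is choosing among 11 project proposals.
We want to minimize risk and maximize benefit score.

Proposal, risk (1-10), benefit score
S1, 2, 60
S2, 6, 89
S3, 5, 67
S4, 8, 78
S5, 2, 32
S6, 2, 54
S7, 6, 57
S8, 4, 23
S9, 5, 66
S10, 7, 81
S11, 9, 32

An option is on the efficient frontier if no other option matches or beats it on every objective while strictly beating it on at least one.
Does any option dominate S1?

No

S2: worse on risk (6 vs 2).
S3: worse on risk (5 vs 2).
S4: worse on risk (8 vs 2).
S5: worse on benefit score (32 vs 60).
S6: worse on benefit score (54 vs 60).
S7: worse on risk (6 vs 2).
S8: worse on risk (4 vs 2).
S9: worse on risk (5 vs 2).
S10: worse on risk (7 vs 2).
S11: worse on risk (9 vs 2).
No option is at least as good as S1 on every objective and strictly better on one.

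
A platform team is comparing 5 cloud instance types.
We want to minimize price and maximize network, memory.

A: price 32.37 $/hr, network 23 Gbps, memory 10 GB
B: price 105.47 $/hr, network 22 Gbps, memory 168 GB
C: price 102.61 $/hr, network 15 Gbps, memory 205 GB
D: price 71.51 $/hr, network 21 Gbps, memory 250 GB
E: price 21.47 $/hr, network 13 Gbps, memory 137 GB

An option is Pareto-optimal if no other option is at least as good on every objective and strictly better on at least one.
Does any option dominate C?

D vs C: price 71.51≤102.61, network 21≥15, memory 250≥205 — D is at least as good on every objective and strictly better on at least one, so D dominates C.

Yes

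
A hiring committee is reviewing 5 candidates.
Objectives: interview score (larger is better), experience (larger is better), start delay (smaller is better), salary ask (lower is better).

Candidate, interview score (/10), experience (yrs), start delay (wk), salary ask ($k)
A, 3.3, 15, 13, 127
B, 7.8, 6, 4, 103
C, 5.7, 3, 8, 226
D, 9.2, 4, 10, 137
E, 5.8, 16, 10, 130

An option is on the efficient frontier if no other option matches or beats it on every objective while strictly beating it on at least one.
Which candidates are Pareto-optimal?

A, B, D, E

A: not dominated.
B: not dominated (best start delay).
C: dominated by B (interview score 7.8≥5.7, experience 6≥3, start delay 4≤8, salary ask 103≤226).
D: not dominated (best interview score).
E: not dominated (best experience).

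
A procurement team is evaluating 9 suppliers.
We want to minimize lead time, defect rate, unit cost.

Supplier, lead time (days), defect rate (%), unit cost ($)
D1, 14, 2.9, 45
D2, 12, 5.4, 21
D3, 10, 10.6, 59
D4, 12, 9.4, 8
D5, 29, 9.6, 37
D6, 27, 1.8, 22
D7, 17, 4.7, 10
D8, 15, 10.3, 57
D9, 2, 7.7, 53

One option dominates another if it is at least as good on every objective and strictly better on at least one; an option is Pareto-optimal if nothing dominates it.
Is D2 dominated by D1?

No

D1 vs D2: D1 is worse on lead time (14 vs 12), so it does not dominate D2.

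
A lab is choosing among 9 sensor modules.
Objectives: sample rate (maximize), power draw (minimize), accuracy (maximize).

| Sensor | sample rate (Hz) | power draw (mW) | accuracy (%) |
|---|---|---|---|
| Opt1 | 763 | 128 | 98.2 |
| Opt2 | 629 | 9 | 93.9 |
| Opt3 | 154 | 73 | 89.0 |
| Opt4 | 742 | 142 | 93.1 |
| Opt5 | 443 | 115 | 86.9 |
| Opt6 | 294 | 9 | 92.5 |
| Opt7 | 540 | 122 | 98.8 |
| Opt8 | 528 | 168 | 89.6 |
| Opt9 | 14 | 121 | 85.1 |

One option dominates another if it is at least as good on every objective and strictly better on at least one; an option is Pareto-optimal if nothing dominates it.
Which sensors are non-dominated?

Opt1: not dominated (best sample rate).
Opt2: not dominated.
Opt3: dominated by Opt2 (sample rate 629≥154, power draw 9≤73, accuracy 93.9≥89.0).
Opt4: dominated by Opt1 (sample rate 763≥742, power draw 128≤142, accuracy 98.2≥93.1).
Opt5: dominated by Opt2 (sample rate 629≥443, power draw 9≤115, accuracy 93.9≥86.9).
Opt6: dominated by Opt2 (sample rate 629≥294, power draw 9≤9, accuracy 93.9≥92.5).
Opt7: not dominated (best accuracy).
Opt8: dominated by Opt1 (sample rate 763≥528, power draw 128≤168, accuracy 98.2≥89.6).
Opt9: dominated by Opt2 (sample rate 629≥14, power draw 9≤121, accuracy 93.9≥85.1).

Opt1, Opt2, Opt7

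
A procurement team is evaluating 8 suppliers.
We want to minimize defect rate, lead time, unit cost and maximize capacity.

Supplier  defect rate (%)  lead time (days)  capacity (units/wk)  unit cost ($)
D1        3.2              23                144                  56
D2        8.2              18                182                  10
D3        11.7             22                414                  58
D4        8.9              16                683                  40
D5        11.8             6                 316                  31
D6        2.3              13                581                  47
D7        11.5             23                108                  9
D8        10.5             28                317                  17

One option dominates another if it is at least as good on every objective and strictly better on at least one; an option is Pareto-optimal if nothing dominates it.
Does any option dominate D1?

D6 vs D1: defect rate 2.3≤3.2, lead time 13≤23, capacity 581≥144, unit cost 47≤56 — D6 is at least as good on every objective and strictly better on at least one, so D6 dominates D1.

Yes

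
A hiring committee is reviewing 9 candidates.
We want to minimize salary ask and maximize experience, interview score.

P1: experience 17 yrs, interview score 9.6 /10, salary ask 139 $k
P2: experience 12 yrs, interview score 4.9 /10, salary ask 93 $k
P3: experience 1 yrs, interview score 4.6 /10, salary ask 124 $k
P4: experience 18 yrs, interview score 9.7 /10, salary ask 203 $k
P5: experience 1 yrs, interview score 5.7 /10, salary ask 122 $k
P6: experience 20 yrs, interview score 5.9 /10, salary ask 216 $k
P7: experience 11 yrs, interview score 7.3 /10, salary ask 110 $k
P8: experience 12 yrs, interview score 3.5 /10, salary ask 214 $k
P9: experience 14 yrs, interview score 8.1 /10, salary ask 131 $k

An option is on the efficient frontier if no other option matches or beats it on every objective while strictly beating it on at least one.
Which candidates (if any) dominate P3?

P2, P5, P7

P2: experience 12≥1, interview score 4.9≥4.6, salary ask 93≤124 — dominates P3.
P5: experience 1≥1, interview score 5.7≥4.6, salary ask 122≤124 — dominates P3.
P7: experience 11≥1, interview score 7.3≥4.6, salary ask 110≤124 — dominates P3.
Others (P1, P4, P6, P8, P9) are each worse than P3 on at least one objective.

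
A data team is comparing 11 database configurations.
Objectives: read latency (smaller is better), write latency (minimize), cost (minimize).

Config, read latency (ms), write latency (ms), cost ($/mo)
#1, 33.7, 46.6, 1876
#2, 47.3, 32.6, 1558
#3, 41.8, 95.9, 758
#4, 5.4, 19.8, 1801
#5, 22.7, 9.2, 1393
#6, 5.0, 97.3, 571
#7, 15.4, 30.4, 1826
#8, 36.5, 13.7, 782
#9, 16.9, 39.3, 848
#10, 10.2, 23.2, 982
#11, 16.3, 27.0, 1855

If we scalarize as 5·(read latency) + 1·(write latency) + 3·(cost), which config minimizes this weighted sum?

#1: 5·33.7 + 1·46.6 + 3·1876 = 5843.1
#2: 5·47.3 + 1·32.6 + 3·1558 = 4943.1
#3: 5·41.8 + 1·95.9 + 3·758 = 2578.9
#4: 5·5.4 + 1·19.8 + 3·1801 = 5449.8
#5: 5·22.7 + 1·9.2 + 3·1393 = 4301.7
#6: 5·5.0 + 1·97.3 + 3·571 = 1835.3
#7: 5·15.4 + 1·30.4 + 3·1826 = 5585.4
#8: 5·36.5 + 1·13.7 + 3·782 = 2542.2
#9: 5·16.9 + 1·39.3 + 3·848 = 2667.8
#10: 5·10.2 + 1·23.2 + 3·982 = 3020.2
#11: 5·16.3 + 1·27.0 + 3·1855 = 5673.5
Lowest: #6 at 1835.3.

#6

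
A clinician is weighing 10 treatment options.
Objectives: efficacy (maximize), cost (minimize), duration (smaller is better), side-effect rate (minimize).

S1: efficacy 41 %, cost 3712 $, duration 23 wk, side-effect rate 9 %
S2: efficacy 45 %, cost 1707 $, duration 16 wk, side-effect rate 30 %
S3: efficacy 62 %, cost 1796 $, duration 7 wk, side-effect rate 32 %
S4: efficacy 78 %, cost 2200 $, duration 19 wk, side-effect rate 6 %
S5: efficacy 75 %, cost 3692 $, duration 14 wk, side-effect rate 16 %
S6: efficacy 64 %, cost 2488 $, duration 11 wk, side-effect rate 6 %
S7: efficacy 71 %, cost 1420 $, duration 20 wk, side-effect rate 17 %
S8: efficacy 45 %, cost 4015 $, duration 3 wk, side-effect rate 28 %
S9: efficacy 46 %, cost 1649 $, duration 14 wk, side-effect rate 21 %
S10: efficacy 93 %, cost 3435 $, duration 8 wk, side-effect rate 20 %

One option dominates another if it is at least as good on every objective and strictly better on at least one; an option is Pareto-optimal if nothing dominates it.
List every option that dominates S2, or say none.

S9: efficacy 46≥45, cost 1649≤1707, duration 14≤16, side-effect rate 21≤30 — dominates S2.
Others (S1, S3, S4, S5, S6, S7, S8, S10) are each worse than S2 on at least one objective.

S9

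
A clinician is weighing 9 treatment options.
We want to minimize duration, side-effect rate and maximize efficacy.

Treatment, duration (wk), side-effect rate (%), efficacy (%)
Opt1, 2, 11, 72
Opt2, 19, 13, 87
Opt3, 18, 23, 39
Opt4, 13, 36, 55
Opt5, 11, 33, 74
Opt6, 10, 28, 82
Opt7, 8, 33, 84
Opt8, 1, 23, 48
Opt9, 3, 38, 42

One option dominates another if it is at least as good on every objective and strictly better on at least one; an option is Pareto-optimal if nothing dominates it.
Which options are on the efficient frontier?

Opt1: not dominated (best side-effect rate).
Opt2: not dominated (best efficacy).
Opt3: dominated by Opt1 (duration 2≤18, side-effect rate 11≤23, efficacy 72≥39).
Opt4: dominated by Opt1 (duration 2≤13, side-effect rate 11≤36, efficacy 72≥55).
Opt5: dominated by Opt6 (duration 10≤11, side-effect rate 28≤33, efficacy 82≥74).
Opt6: not dominated.
Opt7: not dominated.
Opt8: not dominated (best duration).
Opt9: dominated by Opt1 (duration 2≤3, side-effect rate 11≤38, efficacy 72≥42).

Opt1, Opt2, Opt6, Opt7, Opt8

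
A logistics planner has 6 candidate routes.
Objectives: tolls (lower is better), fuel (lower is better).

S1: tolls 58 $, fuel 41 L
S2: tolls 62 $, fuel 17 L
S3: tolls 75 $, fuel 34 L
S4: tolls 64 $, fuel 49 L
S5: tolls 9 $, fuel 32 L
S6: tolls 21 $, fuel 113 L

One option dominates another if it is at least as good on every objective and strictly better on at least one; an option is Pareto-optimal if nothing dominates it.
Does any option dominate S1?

S5 vs S1: tolls 9≤58, fuel 32≤41 — S5 is at least as good on every objective and strictly better on at least one, so S5 dominates S1.

Yes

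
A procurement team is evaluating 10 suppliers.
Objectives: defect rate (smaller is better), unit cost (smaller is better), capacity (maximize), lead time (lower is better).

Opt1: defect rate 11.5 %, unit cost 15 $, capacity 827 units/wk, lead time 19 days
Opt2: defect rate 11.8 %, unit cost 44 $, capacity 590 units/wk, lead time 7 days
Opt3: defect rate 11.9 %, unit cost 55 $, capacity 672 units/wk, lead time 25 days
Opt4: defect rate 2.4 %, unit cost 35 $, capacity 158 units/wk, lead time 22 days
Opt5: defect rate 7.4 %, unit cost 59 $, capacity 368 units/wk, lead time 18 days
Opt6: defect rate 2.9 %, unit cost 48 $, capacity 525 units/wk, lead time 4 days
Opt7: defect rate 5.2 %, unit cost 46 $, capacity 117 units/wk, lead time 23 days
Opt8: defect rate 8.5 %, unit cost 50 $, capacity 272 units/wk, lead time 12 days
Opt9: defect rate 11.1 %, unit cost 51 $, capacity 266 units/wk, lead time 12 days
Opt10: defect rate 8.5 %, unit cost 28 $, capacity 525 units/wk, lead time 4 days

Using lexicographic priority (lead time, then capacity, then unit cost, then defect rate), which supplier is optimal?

First minimize lead time: best is 4, kept {Opt6, Opt10}.
Then maximize capacity: best is 525, kept {Opt6, Opt10}.
Then minimize unit cost: best is 28, kept {Opt10}.

Opt10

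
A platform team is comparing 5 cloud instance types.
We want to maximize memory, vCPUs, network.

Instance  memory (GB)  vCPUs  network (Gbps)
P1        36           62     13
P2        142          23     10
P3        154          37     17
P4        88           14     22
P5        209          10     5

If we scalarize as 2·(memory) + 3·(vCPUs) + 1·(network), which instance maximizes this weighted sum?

P1: 2·36 + 3·62 + 1·13 = 271
P2: 2·142 + 3·23 + 1·10 = 363
P3: 2·154 + 3·37 + 1·17 = 436
P4: 2·88 + 3·14 + 1·22 = 240
P5: 2·209 + 3·10 + 1·5 = 453
Highest: P5 at 453.

P5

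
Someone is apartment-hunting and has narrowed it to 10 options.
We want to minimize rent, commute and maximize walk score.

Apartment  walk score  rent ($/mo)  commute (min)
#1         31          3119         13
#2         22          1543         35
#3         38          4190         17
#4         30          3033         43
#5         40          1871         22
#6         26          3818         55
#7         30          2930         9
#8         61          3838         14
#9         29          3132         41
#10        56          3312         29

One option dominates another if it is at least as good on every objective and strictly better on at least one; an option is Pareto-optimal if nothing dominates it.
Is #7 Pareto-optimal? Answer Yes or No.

#1: worse on rent (3119 vs 2930).
#2: worse on walk score (22 vs 30).
#3: worse on rent (4190 vs 2930).
#4: worse on rent (3033 vs 2930).
#5: worse on commute (22 vs 9).
#6: worse on walk score (26 vs 30).
#8: worse on rent (3838 vs 2930).
#9: worse on walk score (29 vs 30).
#10: worse on rent (3312 vs 2930).
No option is at least as good as #7 on every objective and strictly better on one.

Yes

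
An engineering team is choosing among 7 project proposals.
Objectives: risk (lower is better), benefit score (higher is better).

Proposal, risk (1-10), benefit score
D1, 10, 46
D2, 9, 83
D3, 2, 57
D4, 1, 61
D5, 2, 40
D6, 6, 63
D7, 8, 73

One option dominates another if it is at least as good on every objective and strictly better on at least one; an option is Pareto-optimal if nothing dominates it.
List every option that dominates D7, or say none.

D1: worse on risk (10 vs 8).
D2: worse on risk (9 vs 8).
D3: worse on benefit score (57 vs 73).
D4: worse on benefit score (61 vs 73).
D5: worse on benefit score (40 vs 73).
D6: worse on benefit score (63 vs 73).
No option dominates D7.

none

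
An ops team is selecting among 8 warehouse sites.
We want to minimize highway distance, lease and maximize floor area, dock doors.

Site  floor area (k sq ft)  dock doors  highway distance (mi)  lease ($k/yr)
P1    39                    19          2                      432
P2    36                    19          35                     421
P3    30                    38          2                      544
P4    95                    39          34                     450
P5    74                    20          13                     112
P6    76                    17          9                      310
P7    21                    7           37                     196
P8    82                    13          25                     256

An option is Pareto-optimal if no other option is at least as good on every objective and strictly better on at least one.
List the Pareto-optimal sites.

P1, P3, P4, P5, P6, P8

P1: not dominated.
P2: dominated by P5 (floor area 74≥36, dock doors 20≥19, highway distance 13≤35, lease 112≤421).
P3: not dominated.
P4: not dominated (best floor area).
P5: not dominated (best lease).
P6: not dominated.
P7: dominated by P5 (floor area 74≥21, dock doors 20≥7, highway distance 13≤37, lease 112≤196).
P8: not dominated.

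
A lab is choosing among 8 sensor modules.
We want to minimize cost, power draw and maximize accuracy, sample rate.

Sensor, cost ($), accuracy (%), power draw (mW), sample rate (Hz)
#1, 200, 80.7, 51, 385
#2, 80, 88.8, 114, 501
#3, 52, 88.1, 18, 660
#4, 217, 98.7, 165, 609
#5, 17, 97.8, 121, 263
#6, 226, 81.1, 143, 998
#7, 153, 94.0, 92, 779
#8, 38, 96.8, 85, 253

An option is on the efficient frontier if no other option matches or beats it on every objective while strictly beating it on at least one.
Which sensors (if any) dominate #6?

#1: worse on accuracy (80.7 vs 81.1).
#2: worse on sample rate (501 vs 998).
#3: worse on sample rate (660 vs 998).
#4: worse on power draw (165 vs 143).
#5: worse on sample rate (263 vs 998).
#7: worse on sample rate (779 vs 998).
#8: worse on sample rate (253 vs 998).
No option dominates #6.

none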